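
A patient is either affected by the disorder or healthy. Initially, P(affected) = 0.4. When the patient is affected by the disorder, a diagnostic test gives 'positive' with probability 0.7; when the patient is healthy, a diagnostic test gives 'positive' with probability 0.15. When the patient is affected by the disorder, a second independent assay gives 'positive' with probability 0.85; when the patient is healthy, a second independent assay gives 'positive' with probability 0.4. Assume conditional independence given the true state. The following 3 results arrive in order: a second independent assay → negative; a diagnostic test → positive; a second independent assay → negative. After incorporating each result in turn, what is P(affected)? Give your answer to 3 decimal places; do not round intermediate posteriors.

Apply Bayes' rule sequentially, carrying P(affected) forward.
After a second independent assay='negative': P(affected) = 0.15·0.4000 / (0.15·0.4000 + 0.6·0.6000) ≈ 0.1429
After a diagnostic test='positive': P(affected) = 0.7·0.1429 / (0.7·0.1429 + 0.15·0.8571) ≈ 0.4375
After a second independent assay='negative': P(affected) = 0.15·0.4375 / (0.15·0.4375 + 0.6·0.5625) ≈ 0.1628

0.163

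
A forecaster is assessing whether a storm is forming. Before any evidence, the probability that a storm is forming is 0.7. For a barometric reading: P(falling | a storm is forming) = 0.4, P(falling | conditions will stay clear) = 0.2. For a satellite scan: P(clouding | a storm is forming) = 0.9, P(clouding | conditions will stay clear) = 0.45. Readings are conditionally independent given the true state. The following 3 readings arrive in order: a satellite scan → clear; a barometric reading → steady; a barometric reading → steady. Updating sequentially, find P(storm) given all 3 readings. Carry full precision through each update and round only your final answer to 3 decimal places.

0.193

After a satellite scan='clear': P(storm) = 0.1·0.7000 / (0.1·0.7000 + 0.55·0.3000) ≈ 0.2979
After a barometric reading='steady': P(storm) = 0.6·0.2979 / (0.6·0.2979 + 0.8·0.7021) ≈ 0.2414
After a barometric reading='steady': P(storm) = 0.6·0.2414 / (0.6·0.2414 + 0.8·0.7586) ≈ 0.1927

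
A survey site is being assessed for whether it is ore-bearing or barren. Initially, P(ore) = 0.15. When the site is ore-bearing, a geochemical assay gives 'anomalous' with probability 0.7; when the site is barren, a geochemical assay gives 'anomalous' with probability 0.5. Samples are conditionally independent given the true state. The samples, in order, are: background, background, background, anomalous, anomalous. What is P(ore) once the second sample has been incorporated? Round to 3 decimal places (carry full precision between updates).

After 'background': P(ore) = 0.3·0.1500 / (0.3·0.1500 + 0.5·0.8500) ≈ 0.0957
After 'background': P(ore) = 0.3·0.0957 / (0.3·0.0957 + 0.5·0.9043) ≈ 0.0597

0.060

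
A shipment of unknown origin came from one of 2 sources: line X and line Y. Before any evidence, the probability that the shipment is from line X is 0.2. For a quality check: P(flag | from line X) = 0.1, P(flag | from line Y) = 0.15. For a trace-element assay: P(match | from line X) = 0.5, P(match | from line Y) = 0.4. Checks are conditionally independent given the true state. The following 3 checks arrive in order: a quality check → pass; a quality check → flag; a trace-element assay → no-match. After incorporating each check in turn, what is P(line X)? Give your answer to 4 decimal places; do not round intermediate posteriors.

After a quality check='pass': P(line X) = 0.9·0.2000 / (0.9·0.2000 + 0.85·0.8000) ≈ 0.2093
After a quality check='flag': P(line X) = 0.1·0.2093 / (0.1·0.2093 + 0.15·0.7907) ≈ 0.1500
After a trace-element assay='no-match': P(line X) = 0.5·0.1500 / (0.5·0.1500 + 0.6·0.8500) ≈ 0.1282

0.1282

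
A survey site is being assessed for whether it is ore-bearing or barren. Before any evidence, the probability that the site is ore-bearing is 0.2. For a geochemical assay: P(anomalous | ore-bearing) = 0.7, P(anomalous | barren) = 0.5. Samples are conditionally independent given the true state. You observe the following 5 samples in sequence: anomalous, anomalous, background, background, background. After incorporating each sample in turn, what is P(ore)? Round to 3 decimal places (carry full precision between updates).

After 'anomalous': P(ore) = 0.7·0.2000 / (0.7·0.2000 + 0.5·0.8000) ≈ 0.2593
After 'anomalous': P(ore) = 0.7·0.2593 / (0.7·0.2593 + 0.5·0.7407) ≈ 0.3289
After 'background': P(ore) = 0.3·0.3289 / (0.3·0.3289 + 0.5·0.6711) ≈ 0.2272
After 'background': P(ore) = 0.3·0.2272 / (0.3·0.2272 + 0.5·0.7728) ≈ 0.1499
After 'background': P(ore) = 0.3·0.1499 / (0.3·0.1499 + 0.5·0.8501) ≈ 0.0957

0.096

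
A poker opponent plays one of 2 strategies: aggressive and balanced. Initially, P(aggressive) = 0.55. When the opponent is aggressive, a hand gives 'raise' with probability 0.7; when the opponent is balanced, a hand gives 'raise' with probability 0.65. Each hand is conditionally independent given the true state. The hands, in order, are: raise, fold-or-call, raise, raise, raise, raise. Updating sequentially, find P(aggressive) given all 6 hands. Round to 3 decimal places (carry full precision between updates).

After 'raise': P(aggressive) = 0.7·0.5500 / (0.7·0.5500 + 0.65·0.4500) ≈ 0.5683
After 'fold-or-call': P(aggressive) = 0.3·0.5683 / (0.3·0.5683 + 0.35·0.4317) ≈ 0.5301
After 'raise': P(aggressive) = 0.7·0.5301 / (0.7·0.5301 + 0.65·0.4699) ≈ 0.5485
After 'raise': P(aggressive) = 0.7·0.5485 / (0.7·0.5485 + 0.65·0.4515) ≈ 0.5668
After 'raise': P(aggressive) = 0.7·0.5668 / (0.7·0.5668 + 0.65·0.4332) ≈ 0.5849
After 'raise': P(aggressive) = 0.7·0.5849 / (0.7·0.5849 + 0.65·0.4151) ≈ 0.6028

0.603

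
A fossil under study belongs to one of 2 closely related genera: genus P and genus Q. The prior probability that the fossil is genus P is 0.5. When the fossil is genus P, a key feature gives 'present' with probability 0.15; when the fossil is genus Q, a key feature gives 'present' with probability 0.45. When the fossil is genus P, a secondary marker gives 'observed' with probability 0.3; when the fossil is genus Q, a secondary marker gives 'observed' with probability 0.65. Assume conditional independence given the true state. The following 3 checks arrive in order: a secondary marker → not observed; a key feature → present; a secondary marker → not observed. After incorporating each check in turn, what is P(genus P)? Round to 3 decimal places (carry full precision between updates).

After a secondary marker='not observed': P(genus P) = 0.7·0.5000 / (0.7·0.5000 + 0.35·0.5000) ≈ 0.6667
After a key feature='present': P(genus P) = 0.15·0.6667 / (0.15·0.6667 + 0.45·0.3333) ≈ 0.4000
After a secondary marker='not observed': P(genus P) = 0.7·0.4000 / (0.7·0.4000 + 0.35·0.6000) ≈ 0.5714

0.571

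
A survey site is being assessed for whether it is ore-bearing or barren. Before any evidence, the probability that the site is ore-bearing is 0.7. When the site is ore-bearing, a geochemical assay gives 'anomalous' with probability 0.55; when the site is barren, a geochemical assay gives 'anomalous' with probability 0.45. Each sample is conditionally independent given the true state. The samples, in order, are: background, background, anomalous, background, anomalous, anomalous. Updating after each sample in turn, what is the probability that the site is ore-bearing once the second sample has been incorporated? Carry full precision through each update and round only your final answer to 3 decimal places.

0.610

After 'background': P(ore) = 0.45·0.7000 / (0.45·0.7000 + 0.55·0.3000) ≈ 0.6562
After 'background': P(ore) = 0.45·0.6562 / (0.45·0.6562 + 0.55·0.3438) ≈ 0.6097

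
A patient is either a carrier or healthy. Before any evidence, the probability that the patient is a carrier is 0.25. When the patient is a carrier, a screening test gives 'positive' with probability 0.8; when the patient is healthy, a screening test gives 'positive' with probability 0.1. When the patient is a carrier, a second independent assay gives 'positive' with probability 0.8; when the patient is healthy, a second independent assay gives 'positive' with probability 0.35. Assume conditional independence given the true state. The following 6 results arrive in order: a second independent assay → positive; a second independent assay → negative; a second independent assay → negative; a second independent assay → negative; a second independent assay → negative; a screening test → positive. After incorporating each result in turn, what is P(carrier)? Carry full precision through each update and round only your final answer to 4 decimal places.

After a second independent assay='positive': P(carrier) = 0.8·0.2500 / (0.8·0.2500 + 0.35·0.7500) ≈ 0.4324
After a second independent assay='negative': P(carrier) = 0.2·0.4324 / (0.2·0.4324 + 0.65·0.5676) ≈ 0.1899
After a second independent assay='negative': P(carrier) = 0.2·0.1899 / (0.2·0.1899 + 0.65·0.8101) ≈ 0.0673
After a second independent assay='negative': P(carrier) = 0.2·0.0673 / (0.2·0.0673 + 0.65·0.9327) ≈ 0.0217
After a second independent assay='negative': P(carrier) = 0.2·0.0217 / (0.2·0.0217 + 0.65·0.9783) ≈ 0.0068
After a screening test='positive': P(carrier) = 0.8·0.0068 / (0.8·0.0068 + 0.1·0.9932) ≈ 0.0518

0.0518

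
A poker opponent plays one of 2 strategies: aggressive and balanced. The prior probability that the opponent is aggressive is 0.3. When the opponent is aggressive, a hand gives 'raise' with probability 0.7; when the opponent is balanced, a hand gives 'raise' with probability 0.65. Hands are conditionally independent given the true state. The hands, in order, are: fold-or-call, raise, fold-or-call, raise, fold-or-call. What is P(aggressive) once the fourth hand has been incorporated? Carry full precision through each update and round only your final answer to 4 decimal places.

Each posterior becomes the prior for the next update.
After 'fold-or-call': P(aggressive) = 0.3·0.3000 / (0.3·0.3000 + 0.35·0.7000) ≈ 0.2687
After 'raise': P(aggressive) = 0.7·0.2687 / (0.7·0.2687 + 0.65·0.7313) ≈ 0.2835
After 'fold-or-call': P(aggressive) = 0.3·0.2835 / (0.3·0.2835 + 0.35·0.7165) ≈ 0.2532
After 'raise': P(aggressive) = 0.7·0.2532 / (0.7·0.2532 + 0.65·0.7468) ≈ 0.2675

0.2675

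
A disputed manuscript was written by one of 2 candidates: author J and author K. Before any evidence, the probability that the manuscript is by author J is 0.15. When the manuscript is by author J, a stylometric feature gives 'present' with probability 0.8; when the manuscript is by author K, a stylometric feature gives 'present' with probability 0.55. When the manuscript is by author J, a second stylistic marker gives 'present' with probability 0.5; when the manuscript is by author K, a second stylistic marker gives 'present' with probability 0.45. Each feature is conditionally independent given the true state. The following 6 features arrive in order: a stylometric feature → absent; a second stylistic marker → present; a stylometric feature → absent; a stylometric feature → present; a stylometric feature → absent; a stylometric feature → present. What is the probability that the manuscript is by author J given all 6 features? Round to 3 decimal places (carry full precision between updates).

0.035

Each posterior becomes the prior for the next update.
After a stylometric feature='absent': P(author J) = 0.2·0.1500 / (0.2·0.1500 + 0.45·0.8500) ≈ 0.0727
After a second stylistic marker='present': P(author J) = 0.5·0.0727 / (0.5·0.0727 + 0.45·0.9273) ≈ 0.0802
After a stylometric feature='absent': P(author J) = 0.2·0.0802 / (0.2·0.0802 + 0.45·0.9198) ≈ 0.0373
After a stylometric feature='present': P(author J) = 0.8·0.0373 / (0.8·0.0373 + 0.55·0.9627) ≈ 0.0533
After a stylometric feature='absent': P(author J) = 0.2·0.0533 / (0.2·0.0533 + 0.45·0.9467) ≈ 0.0244
After a stylometric feature='present': P(author J) = 0.8·0.0244 / (0.8·0.0244 + 0.55·0.9756) ≈ 0.0351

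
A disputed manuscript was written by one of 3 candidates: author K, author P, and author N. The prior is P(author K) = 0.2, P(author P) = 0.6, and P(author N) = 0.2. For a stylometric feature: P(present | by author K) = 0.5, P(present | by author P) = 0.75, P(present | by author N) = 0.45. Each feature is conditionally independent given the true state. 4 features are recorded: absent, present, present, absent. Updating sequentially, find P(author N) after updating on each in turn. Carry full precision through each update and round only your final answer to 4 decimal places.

Each posterior becomes the prior for the next update.
After 'absent': normaliser = 0.5·0.2000 + 0.25·0.6000 + 0.55·0.2000; P(author K) ≈ 0.2778, P(author P) ≈ 0.4167, P(author N) ≈ 0.3056
After 'present': normaliser = 0.5·0.2778 + 0.75·0.4167 + 0.45·0.3056; P(author K) ≈ 0.2358, P(author P) ≈ 0.5307, P(author N) ≈ 0.2335
After 'present': normaliser = 0.5·0.2358 + 0.75·0.5307 + 0.45·0.2335; P(author K) ≈ 0.1899, P(author P) ≈ 0.6409, P(author N) ≈ 0.1692
After 'absent': normaliser = 0.5·0.1899 + 0.25·0.6409 + 0.55·0.1692; P(author K) ≈ 0.2727, P(author P) ≈ 0.4601, P(author N) ≈ 0.2672

0.2672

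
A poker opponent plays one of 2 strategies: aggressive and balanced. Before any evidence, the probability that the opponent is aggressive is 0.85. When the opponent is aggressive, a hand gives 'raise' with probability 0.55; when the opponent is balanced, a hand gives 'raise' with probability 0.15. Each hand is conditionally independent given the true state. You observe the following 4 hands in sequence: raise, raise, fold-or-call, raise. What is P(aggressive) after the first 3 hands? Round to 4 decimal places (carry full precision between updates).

After 'raise': P(aggressive) = 0.55·0.8500 / (0.55·0.8500 + 0.15·0.1500) ≈ 0.9541
After 'raise': P(aggressive) = 0.55·0.9541 / (0.55·0.9541 + 0.15·0.0459) ≈ 0.9870
After 'fold-or-call': P(aggressive) = 0.45·0.9870 / (0.45·0.9870 + 0.85·0.0130) ≈ 0.9758

0.9758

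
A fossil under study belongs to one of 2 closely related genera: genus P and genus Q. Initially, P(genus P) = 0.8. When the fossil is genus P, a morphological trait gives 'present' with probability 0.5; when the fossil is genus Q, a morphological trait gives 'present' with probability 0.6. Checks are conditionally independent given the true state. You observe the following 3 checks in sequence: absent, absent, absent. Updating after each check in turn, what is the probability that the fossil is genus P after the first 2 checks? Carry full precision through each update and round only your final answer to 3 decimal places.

After 'absent': P(genus P) = 0.5·0.8000 / (0.5·0.8000 + 0.4·0.2000) ≈ 0.8333
After 'absent': P(genus P) = 0.5·0.8333 / (0.5·0.8333 + 0.4·0.1667) ≈ 0.8621

0.862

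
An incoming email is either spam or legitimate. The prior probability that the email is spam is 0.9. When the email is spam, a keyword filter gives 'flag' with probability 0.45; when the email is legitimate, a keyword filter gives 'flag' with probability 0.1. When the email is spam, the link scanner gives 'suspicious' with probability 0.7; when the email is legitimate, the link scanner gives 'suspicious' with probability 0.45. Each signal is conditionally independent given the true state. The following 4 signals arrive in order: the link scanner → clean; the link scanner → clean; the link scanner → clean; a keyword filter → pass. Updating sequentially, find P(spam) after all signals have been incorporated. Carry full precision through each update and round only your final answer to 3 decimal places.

0.472

After the link scanner='clean': P(spam) = 0.3·0.9000 / (0.3·0.9000 + 0.55·0.1000) ≈ 0.8308
After the link scanner='clean': P(spam) = 0.3·0.8308 / (0.3·0.8308 + 0.55·0.1692) ≈ 0.7281
After the link scanner='clean': P(spam) = 0.3·0.7281 / (0.3·0.7281 + 0.55·0.2719) ≈ 0.5936
After a keyword filter='pass': P(spam) = 0.55·0.5936 / (0.55·0.5936 + 0.9·0.4064) ≈ 0.4716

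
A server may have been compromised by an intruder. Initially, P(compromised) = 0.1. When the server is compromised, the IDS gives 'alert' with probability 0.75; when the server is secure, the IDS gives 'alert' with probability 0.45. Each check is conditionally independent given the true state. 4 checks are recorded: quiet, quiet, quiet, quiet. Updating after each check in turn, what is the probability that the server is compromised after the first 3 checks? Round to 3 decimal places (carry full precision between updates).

0.010

Apply Bayes' rule sequentially, carrying P(compromised) forward.
After 'quiet': P(compromised) = 0.25·0.1000 / (0.25·0.1000 + 0.55·0.9000) ≈ 0.0481
After 'quiet': P(compromised) = 0.25·0.0481 / (0.25·0.0481 + 0.55·0.9519) ≈ 0.0224
After 'quiet': P(compromised) = 0.25·0.0224 / (0.25·0.0224 + 0.55·0.9776) ≈ 0.0103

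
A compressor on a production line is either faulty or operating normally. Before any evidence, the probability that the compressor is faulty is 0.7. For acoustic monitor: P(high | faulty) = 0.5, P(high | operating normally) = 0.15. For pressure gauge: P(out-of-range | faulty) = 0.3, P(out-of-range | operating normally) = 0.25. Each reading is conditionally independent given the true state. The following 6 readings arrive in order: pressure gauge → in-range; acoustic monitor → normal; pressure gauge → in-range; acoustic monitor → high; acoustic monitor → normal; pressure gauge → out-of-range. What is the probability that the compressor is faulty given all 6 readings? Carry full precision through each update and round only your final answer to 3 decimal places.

0.738

Each posterior becomes the prior for the next update.
After pressure gauge='in-range': P(faulty) = 0.7·0.7000 / (0.7·0.7000 + 0.75·0.3000) ≈ 0.6853
After acoustic monitor='normal': P(faulty) = 0.5·0.6853 / (0.5·0.6853 + 0.85·0.3147) ≈ 0.5616
After pressure gauge='in-range': P(faulty) = 0.7·0.5616 / (0.7·0.5616 + 0.75·0.4384) ≈ 0.5446
After acoustic monitor='high': P(faulty) = 0.5·0.5446 / (0.5·0.5446 + 0.15·0.4554) ≈ 0.7994
After acoustic monitor='normal': P(faulty) = 0.5·0.7994 / (0.5·0.7994 + 0.85·0.2006) ≈ 0.7010
After pressure gauge='out-of-range': P(faulty) = 0.3·0.7010 / (0.3·0.7010 + 0.25·0.2990) ≈ 0.7378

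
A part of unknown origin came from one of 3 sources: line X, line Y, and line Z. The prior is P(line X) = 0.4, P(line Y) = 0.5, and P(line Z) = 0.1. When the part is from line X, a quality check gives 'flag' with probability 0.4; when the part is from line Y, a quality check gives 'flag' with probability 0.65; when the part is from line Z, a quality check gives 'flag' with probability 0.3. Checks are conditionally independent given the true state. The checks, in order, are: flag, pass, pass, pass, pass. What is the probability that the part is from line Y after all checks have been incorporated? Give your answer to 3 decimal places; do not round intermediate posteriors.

0.149

After 'flag': normaliser = 0.4·0.4000 + 0.65·0.5000 + 0.3·0.1000; P(line X) ≈ 0.3107, P(line Y) ≈ 0.6311, P(line Z) ≈ 0.0583
After 'pass': normaliser = 0.6·0.3107 + 0.35·0.6311 + 0.7·0.0583; P(line X) ≈ 0.4160, P(line Y) ≈ 0.4930, P(line Z) ≈ 0.0910
After 'pass': normaliser = 0.6·0.4160 + 0.35·0.4930 + 0.7·0.0910; P(line X) ≈ 0.5138, P(line Y) ≈ 0.3551, P(line Z) ≈ 0.1311
After 'pass': normaliser = 0.6·0.5138 + 0.35·0.3551 + 0.7·0.1311; P(line X) ≈ 0.5879, P(line Y) ≈ 0.2370, P(line Z) ≈ 0.1750
After 'pass': normaliser = 0.6·0.5879 + 0.35·0.2370 + 0.7·0.1750; P(line X) ≈ 0.6319, P(line Y) ≈ 0.1486, P(line Z) ≈ 0.2195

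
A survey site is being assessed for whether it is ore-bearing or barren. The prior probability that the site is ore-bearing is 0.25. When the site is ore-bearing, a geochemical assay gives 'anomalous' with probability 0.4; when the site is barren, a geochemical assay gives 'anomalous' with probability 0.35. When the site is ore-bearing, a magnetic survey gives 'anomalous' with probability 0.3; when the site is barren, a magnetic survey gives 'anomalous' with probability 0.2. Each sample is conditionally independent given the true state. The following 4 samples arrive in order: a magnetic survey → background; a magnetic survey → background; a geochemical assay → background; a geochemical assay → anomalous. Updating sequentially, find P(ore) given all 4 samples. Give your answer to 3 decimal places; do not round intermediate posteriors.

0.212

After a magnetic survey='background': P(ore) = 0.7·0.2500 / (0.7·0.2500 + 0.8·0.7500) ≈ 0.2258
After a magnetic survey='background': P(ore) = 0.7·0.2258 / (0.7·0.2258 + 0.8·0.7742) ≈ 0.2033
After a geochemical assay='background': P(ore) = 0.6·0.2033 / (0.6·0.2033 + 0.65·0.7967) ≈ 0.1907
After a geochemical assay='anomalous': P(ore) = 0.4·0.1907 / (0.4·0.1907 + 0.35·0.8093) ≈ 0.2121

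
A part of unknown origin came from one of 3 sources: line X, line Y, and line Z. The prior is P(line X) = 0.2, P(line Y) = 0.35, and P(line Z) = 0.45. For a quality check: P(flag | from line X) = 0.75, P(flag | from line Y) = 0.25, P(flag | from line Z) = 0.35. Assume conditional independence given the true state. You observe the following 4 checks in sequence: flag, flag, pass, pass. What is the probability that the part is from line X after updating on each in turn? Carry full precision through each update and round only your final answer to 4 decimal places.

0.1650

Apply Bayes' rule sequentially, carrying P(line X) forward.
After 'flag': normaliser = 0.75·0.2000 + 0.25·0.3500 + 0.35·0.4500; P(line X) ≈ 0.3797, P(line Y) ≈ 0.2215, P(line Z) ≈ 0.3987
After 'flag': normaliser = 0.75·0.3797 + 0.25·0.2215 + 0.35·0.3987; P(line X) ≈ 0.5937, P(line Y) ≈ 0.1154, P(line Z) ≈ 0.2909
After 'pass': normaliser = 0.25·0.5937 + 0.75·0.1154 + 0.65·0.2909; P(line X) ≈ 0.3500, P(line Y) ≈ 0.2042, P(line Z) ≈ 0.4459
After 'pass': normaliser = 0.25·0.3500 + 0.75·0.2042 + 0.65·0.4459; P(line X) ≈ 0.1650, P(line Y) ≈ 0.2887, P(line Z) ≈ 0.5464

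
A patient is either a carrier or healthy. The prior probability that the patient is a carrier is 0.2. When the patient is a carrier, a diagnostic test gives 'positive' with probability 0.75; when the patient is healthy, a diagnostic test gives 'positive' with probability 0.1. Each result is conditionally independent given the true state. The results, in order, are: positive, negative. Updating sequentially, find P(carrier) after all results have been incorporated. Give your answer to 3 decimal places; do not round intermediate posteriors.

0.342

Each posterior becomes the prior for the next update.
After 'positive': P(carrier) = 0.75·0.2000 / (0.75·0.2000 + 0.1·0.8000) ≈ 0.6522
After 'negative': P(carrier) = 0.25·0.6522 / (0.25·0.6522 + 0.9·0.3478) ≈ 0.3425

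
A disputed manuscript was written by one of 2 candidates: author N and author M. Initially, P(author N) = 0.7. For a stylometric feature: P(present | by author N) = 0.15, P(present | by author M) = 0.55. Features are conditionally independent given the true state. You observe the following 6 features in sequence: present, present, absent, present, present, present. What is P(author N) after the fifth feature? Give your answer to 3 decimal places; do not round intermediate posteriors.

After 'present': P(author N) = 0.15·0.7000 / (0.15·0.7000 + 0.55·0.3000) ≈ 0.3889
After 'present': P(author N) = 0.15·0.3889 / (0.15·0.3889 + 0.55·0.6111) ≈ 0.1479
After 'absent': P(author N) = 0.85·0.1479 / (0.85·0.1479 + 0.45·0.8521) ≈ 0.2469
After 'present': P(author N) = 0.15·0.2469 / (0.15·0.2469 + 0.55·0.7531) ≈ 0.0821
After 'present': P(author N) = 0.15·0.0821 / (0.15·0.0821 + 0.55·0.9179) ≈ 0.0238

0.024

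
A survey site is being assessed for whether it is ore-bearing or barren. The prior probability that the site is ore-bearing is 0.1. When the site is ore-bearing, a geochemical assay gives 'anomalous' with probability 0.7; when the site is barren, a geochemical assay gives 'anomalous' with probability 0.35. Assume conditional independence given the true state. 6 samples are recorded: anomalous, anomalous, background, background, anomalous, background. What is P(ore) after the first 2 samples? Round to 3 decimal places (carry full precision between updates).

After 'anomalous': P(ore) = 0.7·0.1000 / (0.7·0.1000 + 0.35·0.9000) ≈ 0.1818
After 'anomalous': P(ore) = 0.7·0.1818 / (0.7·0.1818 + 0.35·0.8182) ≈ 0.3077

0.308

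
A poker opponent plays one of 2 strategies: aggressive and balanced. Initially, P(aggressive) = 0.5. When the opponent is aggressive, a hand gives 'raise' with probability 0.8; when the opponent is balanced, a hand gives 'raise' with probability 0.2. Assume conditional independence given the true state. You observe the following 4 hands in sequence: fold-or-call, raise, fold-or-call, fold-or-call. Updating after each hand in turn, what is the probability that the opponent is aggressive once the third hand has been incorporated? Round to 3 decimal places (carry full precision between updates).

0.200

After 'fold-or-call': P(aggressive) = 0.2·0.5000 / (0.2·0.5000 + 0.8·0.5000) ≈ 0.2000
After 'raise': P(aggressive) = 0.8·0.2000 / (0.8·0.2000 + 0.2·0.8000) ≈ 0.5000
After 'fold-or-call': P(aggressive) = 0.2·0.5000 / (0.2·0.5000 + 0.8·0.5000) ≈ 0.2000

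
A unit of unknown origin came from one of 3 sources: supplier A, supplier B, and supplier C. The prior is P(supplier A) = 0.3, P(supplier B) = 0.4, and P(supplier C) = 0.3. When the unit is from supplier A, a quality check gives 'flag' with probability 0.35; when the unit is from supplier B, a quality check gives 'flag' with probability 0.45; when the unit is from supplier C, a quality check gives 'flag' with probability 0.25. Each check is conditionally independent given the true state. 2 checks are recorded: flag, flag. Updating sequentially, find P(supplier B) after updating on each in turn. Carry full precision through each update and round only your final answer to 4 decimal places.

0.5934

After 'flag': normaliser = 0.35·0.3000 + 0.45·0.4000 + 0.25·0.3000; P(supplier A) ≈ 0.2917, P(supplier B) ≈ 0.5000, P(supplier C) ≈ 0.2083
After 'flag': normaliser = 0.35·0.2917 + 0.45·0.5000 + 0.25·0.2083; P(supplier A) ≈ 0.2692, P(supplier B) ≈ 0.5934, P(supplier C) ≈ 0.1374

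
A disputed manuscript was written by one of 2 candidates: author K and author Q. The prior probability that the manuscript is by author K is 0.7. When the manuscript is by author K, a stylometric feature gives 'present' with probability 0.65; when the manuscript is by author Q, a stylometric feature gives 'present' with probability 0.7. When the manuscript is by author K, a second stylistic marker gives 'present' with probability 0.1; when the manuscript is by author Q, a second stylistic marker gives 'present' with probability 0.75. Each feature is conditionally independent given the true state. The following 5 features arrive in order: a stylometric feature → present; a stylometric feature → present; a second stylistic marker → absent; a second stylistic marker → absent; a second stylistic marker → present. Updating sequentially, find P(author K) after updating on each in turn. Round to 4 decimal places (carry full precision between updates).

0.7766

Apply Bayes' rule sequentially, carrying P(author K) forward.
After a stylometric feature='present': P(author K) = 0.65·0.7000 / (0.65·0.7000 + 0.7·0.3000) ≈ 0.6842
After a stylometric feature='present': P(author K) = 0.65·0.6842 / (0.65·0.6842 + 0.7·0.3158) ≈ 0.6680
After a second stylistic marker='absent': P(author K) = 0.9·0.6680 / (0.9·0.6680 + 0.25·0.3320) ≈ 0.8787
After a second stylistic marker='absent': P(author K) = 0.9·0.8787 / (0.9·0.8787 + 0.25·0.1213) ≈ 0.9631
After a second stylistic marker='present': P(author K) = 0.1·0.9631 / (0.1·0.9631 + 0.75·0.0369) ≈ 0.7766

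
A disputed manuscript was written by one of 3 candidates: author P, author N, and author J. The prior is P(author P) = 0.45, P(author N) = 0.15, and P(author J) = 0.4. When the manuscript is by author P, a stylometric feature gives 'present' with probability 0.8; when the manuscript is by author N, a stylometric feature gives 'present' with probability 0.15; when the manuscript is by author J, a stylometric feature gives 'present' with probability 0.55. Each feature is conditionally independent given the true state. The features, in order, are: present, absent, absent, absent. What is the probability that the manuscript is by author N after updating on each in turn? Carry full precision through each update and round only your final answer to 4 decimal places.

0.3760

Apply Bayes' rule sequentially, carrying P(author N) forward.
After 'present': normaliser = 0.8·0.4500 + 0.15·0.1500 + 0.55·0.4000; P(author P) ≈ 0.5975, P(author N) ≈ 0.0373, P(author J) ≈ 0.3651
After 'absent': normaliser = 0.2·0.5975 + 0.85·0.0373 + 0.45·0.3651; P(author P) ≈ 0.3787, P(author N) ≈ 0.1006, P(author J) ≈ 0.5207
After 'absent': normaliser = 0.2·0.3787 + 0.85·0.1006 + 0.45·0.5207; P(author P) ≈ 0.1915, P(author N) ≈ 0.2162, P(author J) ≈ 0.5924
After 'absent': normaliser = 0.2·0.1915 + 0.85·0.2162 + 0.45·0.5924; P(author P) ≈ 0.0784, P(author N) ≈ 0.3760, P(author J) ≈ 0.5456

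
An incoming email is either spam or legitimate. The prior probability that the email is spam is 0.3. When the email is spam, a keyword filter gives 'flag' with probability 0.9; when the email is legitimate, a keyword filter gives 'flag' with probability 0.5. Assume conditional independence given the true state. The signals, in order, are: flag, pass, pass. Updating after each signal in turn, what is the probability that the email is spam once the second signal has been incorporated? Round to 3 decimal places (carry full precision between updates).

After 'flag': P(spam) = 0.9·0.3000 / (0.9·0.3000 + 0.5·0.7000) ≈ 0.4355
After 'pass': P(spam) = 0.1·0.4355 / (0.1·0.4355 + 0.5·0.5645) ≈ 0.1337

0.134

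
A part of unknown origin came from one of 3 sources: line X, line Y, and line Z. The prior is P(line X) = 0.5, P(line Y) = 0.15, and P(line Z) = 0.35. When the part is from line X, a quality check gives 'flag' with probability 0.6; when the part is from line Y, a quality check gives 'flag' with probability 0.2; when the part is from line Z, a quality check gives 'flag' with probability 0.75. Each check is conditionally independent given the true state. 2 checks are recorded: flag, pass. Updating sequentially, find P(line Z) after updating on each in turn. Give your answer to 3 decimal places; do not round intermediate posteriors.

0.313

After 'flag': normaliser = 0.6·0.5000 + 0.2·0.1500 + 0.75·0.3500; P(line X) ≈ 0.5063, P(line Y) ≈ 0.0506, P(line Z) ≈ 0.4430
After 'pass': normaliser = 0.4·0.5063 + 0.8·0.0506 + 0.25·0.4430; P(line X) ≈ 0.5725, P(line Y) ≈ 0.1145, P(line Z) ≈ 0.3131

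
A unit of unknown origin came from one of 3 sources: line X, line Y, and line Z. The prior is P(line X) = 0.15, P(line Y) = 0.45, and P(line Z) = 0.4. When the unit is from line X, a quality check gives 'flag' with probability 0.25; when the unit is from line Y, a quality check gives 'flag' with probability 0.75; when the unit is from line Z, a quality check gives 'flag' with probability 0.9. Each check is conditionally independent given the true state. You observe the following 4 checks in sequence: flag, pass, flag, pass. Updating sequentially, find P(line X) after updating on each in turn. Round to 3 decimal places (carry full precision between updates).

0.217

After 'flag': normaliser = 0.25·0.1500 + 0.75·0.4500 + 0.9·0.4000; P(line X) ≈ 0.0510, P(line Y) ≈ 0.4592, P(line Z) ≈ 0.4898
After 'pass': normaliser = 0.75·0.0510 + 0.25·0.4592 + 0.1·0.4898; P(line X) ≈ 0.1894, P(line Y) ≈ 0.5682, P(line Z) ≈ 0.2424
After 'flag': normaliser = 0.25·0.1894 + 0.75·0.5682 + 0.9·0.2424; P(line X) ≈ 0.0685, P(line Y) ≈ 0.6161, P(line Z) ≈ 0.3154
After 'pass': normaliser = 0.75·0.0685 + 0.25·0.6161 + 0.1·0.3154; P(line X) ≈ 0.2167, P(line Y) ≈ 0.6501, P(line Z) ≈ 0.1331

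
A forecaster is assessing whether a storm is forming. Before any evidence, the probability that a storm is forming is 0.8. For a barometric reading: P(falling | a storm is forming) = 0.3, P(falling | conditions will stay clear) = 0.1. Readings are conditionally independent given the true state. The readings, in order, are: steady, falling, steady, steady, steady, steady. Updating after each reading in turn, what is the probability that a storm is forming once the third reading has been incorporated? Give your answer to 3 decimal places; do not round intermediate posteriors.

Apply Bayes' rule sequentially, carrying P(storm) forward.
After 'steady': P(storm) = 0.7·0.8000 / (0.7·0.8000 + 0.9·0.2000) ≈ 0.7568
After 'falling': P(storm) = 0.3·0.7568 / (0.3·0.7568 + 0.1·0.2432) ≈ 0.9032
After 'steady': P(storm) = 0.7·0.9032 / (0.7·0.9032 + 0.9·0.0968) ≈ 0.8789

0.879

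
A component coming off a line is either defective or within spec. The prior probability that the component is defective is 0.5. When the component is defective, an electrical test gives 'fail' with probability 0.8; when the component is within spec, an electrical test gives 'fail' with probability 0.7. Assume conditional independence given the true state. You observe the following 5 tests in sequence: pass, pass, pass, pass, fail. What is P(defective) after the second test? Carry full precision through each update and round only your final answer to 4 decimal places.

After 'pass': P(defective) = 0.2·0.5000 / (0.2·0.5000 + 0.3·0.5000) ≈ 0.4000
After 'pass': P(defective) = 0.2·0.4000 / (0.2·0.4000 + 0.3·0.6000) ≈ 0.3077

0.3077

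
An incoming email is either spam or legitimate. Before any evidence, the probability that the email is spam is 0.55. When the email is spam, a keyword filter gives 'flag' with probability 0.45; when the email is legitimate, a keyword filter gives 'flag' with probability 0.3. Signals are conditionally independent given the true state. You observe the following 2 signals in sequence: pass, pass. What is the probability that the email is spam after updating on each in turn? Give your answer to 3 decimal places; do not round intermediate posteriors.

Each posterior becomes the prior for the next update.
After 'pass': P(spam) = 0.55·0.5500 / (0.55·0.5500 + 0.7·0.4500) ≈ 0.4899
After 'pass': P(spam) = 0.55·0.4899 / (0.55·0.4899 + 0.7·0.5101) ≈ 0.4300

0.430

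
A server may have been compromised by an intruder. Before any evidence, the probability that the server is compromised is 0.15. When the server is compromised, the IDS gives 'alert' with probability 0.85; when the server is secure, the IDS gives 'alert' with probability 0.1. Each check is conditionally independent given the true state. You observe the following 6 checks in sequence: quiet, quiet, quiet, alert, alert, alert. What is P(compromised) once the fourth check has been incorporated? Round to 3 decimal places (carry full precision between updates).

Apply Bayes' rule sequentially, carrying P(compromised) forward.
After 'quiet': P(compromised) = 0.15·0.1500 / (0.15·0.1500 + 0.9·0.8500) ≈ 0.0286
After 'quiet': P(compromised) = 0.15·0.0286 / (0.15·0.0286 + 0.9·0.9714) ≈ 0.0049
After 'quiet': P(compromised) = 0.15·0.0049 / (0.15·0.0049 + 0.9·0.9951) ≈ 0.0008
After 'alert': P(compromised) = 0.85·0.0008 / (0.85·0.0008 + 0.1·0.9992) ≈ 0.0069

0.007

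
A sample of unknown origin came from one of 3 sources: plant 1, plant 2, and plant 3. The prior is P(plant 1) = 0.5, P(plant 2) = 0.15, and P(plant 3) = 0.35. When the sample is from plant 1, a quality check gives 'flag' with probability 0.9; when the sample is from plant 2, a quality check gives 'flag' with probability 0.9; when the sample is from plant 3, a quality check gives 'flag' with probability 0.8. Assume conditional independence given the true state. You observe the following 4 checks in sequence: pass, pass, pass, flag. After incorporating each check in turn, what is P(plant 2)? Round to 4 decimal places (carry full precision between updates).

After 'pass': normaliser = 0.1·0.5000 + 0.1·0.1500 + 0.2·0.3500; P(plant 1) ≈ 0.3704, P(plant 2) ≈ 0.1111, P(plant 3) ≈ 0.5185
After 'pass': normaliser = 0.1·0.3704 + 0.1·0.1111 + 0.2·0.5185; P(plant 1) ≈ 0.2439, P(plant 2) ≈ 0.0732, P(plant 3) ≈ 0.6829
After 'pass': normaliser = 0.1·0.2439 + 0.1·0.0732 + 0.2·0.6829; P(plant 1) ≈ 0.1449, P(plant 2) ≈ 0.0435, P(plant 3) ≈ 0.8116
After 'flag': normaliser = 0.9·0.1449 + 0.9·0.0435 + 0.8·0.8116; P(plant 1) ≈ 0.1593, P(plant 2) ≈ 0.0478, P(plant 3) ≈ 0.7929

0.0478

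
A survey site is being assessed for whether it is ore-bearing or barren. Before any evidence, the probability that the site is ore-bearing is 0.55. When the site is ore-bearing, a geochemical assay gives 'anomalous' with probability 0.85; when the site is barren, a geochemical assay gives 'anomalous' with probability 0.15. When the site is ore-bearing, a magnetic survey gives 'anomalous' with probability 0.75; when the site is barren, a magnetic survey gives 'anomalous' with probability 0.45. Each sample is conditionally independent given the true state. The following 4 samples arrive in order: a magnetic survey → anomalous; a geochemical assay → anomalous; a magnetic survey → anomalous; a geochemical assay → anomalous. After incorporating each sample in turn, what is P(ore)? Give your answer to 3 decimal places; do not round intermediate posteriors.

0.991

After a magnetic survey='anomalous': P(ore) = 0.75·0.5500 / (0.75·0.5500 + 0.45·0.4500) ≈ 0.6707
After a geochemical assay='anomalous': P(ore) = 0.85·0.6707 / (0.85·0.6707 + 0.15·0.3293) ≈ 0.9203
After a magnetic survey='anomalous': P(ore) = 0.75·0.9203 / (0.75·0.9203 + 0.45·0.0797) ≈ 0.9506
After a geochemical assay='anomalous': P(ore) = 0.85·0.9506 / (0.85·0.9506 + 0.15·0.0494) ≈ 0.9909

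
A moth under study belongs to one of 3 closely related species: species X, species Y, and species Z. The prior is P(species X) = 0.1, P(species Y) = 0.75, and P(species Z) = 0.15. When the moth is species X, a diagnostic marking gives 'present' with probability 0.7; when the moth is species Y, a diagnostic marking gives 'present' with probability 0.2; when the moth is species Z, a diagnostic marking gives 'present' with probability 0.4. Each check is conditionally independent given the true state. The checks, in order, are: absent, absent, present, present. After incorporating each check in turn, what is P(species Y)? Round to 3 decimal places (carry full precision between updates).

0.595

Each posterior becomes the prior for the next update.
After 'absent': normaliser = 0.3·0.1000 + 0.8·0.7500 + 0.6·0.1500; P(species X) ≈ 0.0417, P(species Y) ≈ 0.8333, P(species Z) ≈ 0.1250
After 'absent': normaliser = 0.3·0.0417 + 0.8·0.8333 + 0.6·0.1250; P(species X) ≈ 0.0166, P(species Y) ≈ 0.8840, P(species Z) ≈ 0.0994
After 'present': normaliser = 0.7·0.0166 + 0.2·0.8840 + 0.4·0.0994; P(species X) ≈ 0.0508, P(species Y) ≈ 0.7748, P(species Z) ≈ 0.1743
After 'present': normaliser = 0.7·0.0508 + 0.2·0.7748 + 0.4·0.1743; P(species X) ≈ 0.1367, P(species Y) ≈ 0.5953, P(species Z) ≈ 0.2679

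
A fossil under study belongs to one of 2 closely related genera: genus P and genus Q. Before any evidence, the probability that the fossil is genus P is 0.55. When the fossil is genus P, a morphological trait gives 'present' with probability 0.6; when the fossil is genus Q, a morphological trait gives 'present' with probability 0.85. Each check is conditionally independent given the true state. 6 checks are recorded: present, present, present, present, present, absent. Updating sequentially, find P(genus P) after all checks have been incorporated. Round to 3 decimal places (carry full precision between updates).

0.364

After 'present': P(genus P) = 0.6·0.5500 / (0.6·0.5500 + 0.85·0.4500) ≈ 0.4632
After 'present': P(genus P) = 0.6·0.4632 / (0.6·0.4632 + 0.85·0.5368) ≈ 0.3785
After 'present': P(genus P) = 0.6·0.3785 / (0.6·0.3785 + 0.85·0.6215) ≈ 0.3006
After 'present': P(genus P) = 0.6·0.3006 / (0.6·0.3006 + 0.85·0.6994) ≈ 0.2328
After 'present': P(genus P) = 0.6·0.2328 / (0.6·0.2328 + 0.85·0.7672) ≈ 0.1764
After 'absent': P(genus P) = 0.4·0.1764 / (0.4·0.1764 + 0.15·0.8236) ≈ 0.3635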